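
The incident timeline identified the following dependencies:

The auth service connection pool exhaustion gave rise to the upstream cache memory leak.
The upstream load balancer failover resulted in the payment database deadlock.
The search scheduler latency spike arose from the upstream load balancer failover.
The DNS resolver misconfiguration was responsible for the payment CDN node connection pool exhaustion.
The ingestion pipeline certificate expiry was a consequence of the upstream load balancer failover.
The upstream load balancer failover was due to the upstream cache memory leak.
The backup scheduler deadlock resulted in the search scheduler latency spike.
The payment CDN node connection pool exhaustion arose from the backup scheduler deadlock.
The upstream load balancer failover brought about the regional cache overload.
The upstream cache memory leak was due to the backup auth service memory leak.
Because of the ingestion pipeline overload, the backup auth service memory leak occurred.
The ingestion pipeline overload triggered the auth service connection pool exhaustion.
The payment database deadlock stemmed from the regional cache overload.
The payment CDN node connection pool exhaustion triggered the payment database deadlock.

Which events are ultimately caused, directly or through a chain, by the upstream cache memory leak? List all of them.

the ingestion pipeline certificate expiry, the payment database deadlock, the regional cache overload, the search scheduler latency spike, the upstream load balancer failover

Direct effects: the upstream load balancer failover.
2 steps out: the search scheduler latency spike, the regional cache overload, the ingestion pipeline certificate expiry, the payment database deadlock.
Not reachable from it: the ingestion pipeline overload, the auth service connection pool exhaustion, the backup auth service memory leak, the backup scheduler deadlock, the DNS resolver misconfiguration, the payment CDN node connection pool exhaustion.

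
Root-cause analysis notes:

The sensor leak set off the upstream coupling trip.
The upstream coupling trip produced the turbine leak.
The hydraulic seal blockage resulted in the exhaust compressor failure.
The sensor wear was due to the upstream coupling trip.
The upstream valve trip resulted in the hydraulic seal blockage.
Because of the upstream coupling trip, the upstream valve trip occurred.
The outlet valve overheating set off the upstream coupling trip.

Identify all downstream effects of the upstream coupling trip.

Direct effects: the upstream valve trip, the turbine leak, the sensor wear.
2 steps out: the hydraulic seal blockage.
3 steps out: the exhaust compressor failure.
Not reachable from it: the outlet valve overheating, the sensor leak.

the exhaust compressor failure, the hydraulic seal blockage, the sensor wear, the turbine leak, the upstream valve trip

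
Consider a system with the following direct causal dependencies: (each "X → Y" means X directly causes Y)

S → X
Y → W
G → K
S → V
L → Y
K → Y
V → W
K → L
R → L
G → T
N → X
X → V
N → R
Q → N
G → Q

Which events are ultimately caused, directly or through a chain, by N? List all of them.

Direct effects: R, X.
2 steps out: L, V.
3 steps out: Y, W.
Not reachable from it: G, Q, T, K, S.

L, R, V, W, X, Y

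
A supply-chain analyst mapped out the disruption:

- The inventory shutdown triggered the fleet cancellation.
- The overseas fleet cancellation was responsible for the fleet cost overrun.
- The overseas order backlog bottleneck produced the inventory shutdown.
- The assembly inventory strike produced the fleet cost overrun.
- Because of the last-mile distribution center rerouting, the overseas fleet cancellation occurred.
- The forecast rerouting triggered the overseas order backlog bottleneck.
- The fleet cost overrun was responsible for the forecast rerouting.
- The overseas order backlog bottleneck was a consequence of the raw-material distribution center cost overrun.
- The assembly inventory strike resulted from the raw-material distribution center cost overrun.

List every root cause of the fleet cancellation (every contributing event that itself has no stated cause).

the last-mile distribution center rerouting, the raw-material distribution center cost overrun

Tracing upstream from the fleet cancellation: the fleet cancellation ← the inventory shutdown ← the overseas order backlog bottleneck ← the forecast rerouting ← the fleet cost overrun ← the overseas fleet cancellation ← the last-mile distribution center rerouting.
A separate upstream branch: the fleet cancellation ← the inventory shutdown ← the overseas order backlog bottleneck ← the raw-material distribution center cost overrun.
Each of those chain origins has no stated cause.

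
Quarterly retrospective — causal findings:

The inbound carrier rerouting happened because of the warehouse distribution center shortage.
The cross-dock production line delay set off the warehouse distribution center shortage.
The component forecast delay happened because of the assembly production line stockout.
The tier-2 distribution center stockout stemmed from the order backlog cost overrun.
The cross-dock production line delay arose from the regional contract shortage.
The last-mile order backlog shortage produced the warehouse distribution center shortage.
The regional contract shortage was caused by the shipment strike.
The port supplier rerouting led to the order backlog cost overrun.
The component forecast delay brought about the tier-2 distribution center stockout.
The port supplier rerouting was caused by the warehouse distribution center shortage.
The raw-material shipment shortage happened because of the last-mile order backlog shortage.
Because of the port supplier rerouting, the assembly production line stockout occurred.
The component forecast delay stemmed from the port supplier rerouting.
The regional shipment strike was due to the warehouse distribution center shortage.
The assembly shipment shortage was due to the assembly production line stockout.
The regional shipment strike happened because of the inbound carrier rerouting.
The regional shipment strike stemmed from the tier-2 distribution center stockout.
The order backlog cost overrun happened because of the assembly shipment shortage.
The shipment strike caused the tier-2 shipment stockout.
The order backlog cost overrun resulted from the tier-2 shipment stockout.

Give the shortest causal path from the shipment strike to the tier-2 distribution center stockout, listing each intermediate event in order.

the shipment strike → the tier-2 shipment stockout
the tier-2 shipment stockout → the order backlog cost overrun
the order backlog cost overrun → the tier-2 distribution center stockout
Length: 3 steps.

the shipment strike → the tier-2 shipment stockout → the order backlog cost overrun → the tier-2 distribution center stockout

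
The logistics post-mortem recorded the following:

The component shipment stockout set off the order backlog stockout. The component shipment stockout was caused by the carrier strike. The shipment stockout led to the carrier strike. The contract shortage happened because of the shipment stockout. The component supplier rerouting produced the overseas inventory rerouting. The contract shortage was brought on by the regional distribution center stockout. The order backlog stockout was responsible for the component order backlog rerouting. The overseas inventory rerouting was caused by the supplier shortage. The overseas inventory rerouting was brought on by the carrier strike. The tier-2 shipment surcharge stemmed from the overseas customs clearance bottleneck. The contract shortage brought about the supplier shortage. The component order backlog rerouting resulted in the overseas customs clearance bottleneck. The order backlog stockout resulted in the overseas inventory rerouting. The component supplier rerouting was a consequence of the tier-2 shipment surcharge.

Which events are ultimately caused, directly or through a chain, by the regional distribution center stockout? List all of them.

Direct effects: the contract shortage.
2 steps out: the supplier shortage.
3 steps out: the overseas inventory rerouting.
Not reachable from it: the shipment stockout, the carrier strike, the component shipment stockout, the order backlog stockout, the component order backlog rerouting, the overseas customs clearance bottleneck, the tier-2 shipment surcharge, the component supplier rerouting.

the contract shortage, the overseas inventory rerouting, the supplier shortage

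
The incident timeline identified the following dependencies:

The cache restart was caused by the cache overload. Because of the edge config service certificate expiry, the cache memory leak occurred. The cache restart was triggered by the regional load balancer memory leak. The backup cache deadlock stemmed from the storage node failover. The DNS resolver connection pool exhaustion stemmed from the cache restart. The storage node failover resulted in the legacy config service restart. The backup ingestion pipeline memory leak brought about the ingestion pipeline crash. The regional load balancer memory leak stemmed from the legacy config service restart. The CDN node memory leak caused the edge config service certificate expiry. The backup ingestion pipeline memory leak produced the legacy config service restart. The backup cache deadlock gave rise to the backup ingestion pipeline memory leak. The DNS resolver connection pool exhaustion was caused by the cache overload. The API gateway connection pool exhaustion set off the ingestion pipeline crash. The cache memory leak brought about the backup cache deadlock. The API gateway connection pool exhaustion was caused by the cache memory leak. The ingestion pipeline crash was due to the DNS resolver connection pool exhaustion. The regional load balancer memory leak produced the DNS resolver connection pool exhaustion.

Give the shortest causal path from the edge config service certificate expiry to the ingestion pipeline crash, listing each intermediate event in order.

the edge config service certificate expiry → the cache memory leak → the API gateway connection pool exhaustion → the ingestion pipeline crash

the edge config service certificate expiry → the cache memory leak
the cache memory leak → the API gateway connection pool exhaustion
the API gateway connection pool exhaustion → the ingestion pipeline crash
Length: 3 steps.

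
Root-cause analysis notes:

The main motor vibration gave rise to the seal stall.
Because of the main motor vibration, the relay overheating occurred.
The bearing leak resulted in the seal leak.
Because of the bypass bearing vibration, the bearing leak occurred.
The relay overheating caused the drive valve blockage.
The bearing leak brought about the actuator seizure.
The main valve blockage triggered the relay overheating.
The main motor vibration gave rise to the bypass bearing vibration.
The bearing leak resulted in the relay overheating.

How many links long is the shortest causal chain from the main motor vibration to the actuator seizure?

3

Shortest chain: the main motor vibration → the bypass bearing vibration → the bearing leak → the actuator seizure.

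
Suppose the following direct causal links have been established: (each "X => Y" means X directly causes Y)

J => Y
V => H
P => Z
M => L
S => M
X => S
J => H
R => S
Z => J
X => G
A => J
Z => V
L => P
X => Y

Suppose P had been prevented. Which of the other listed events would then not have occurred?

Downstream of P: Z, J, V, H, Y.
Of those, still caused via another path: J, H, Y.
The remainder have no surviving cause.

V, Z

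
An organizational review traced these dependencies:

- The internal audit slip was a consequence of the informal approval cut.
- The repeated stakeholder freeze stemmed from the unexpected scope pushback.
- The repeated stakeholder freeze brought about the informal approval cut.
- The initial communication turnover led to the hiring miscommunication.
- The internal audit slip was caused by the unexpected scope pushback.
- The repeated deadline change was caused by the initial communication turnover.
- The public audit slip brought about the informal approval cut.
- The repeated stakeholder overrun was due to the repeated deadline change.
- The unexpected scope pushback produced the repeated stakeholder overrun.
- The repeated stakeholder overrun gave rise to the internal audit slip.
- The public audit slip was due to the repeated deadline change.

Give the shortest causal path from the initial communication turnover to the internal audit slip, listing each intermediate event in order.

the initial communication turnover → the repeated deadline change
the repeated deadline change → the repeated stakeholder overrun
the repeated stakeholder overrun → the internal audit slip
Length: 3 steps.

the initial communication turnover → the repeated deadline change → the repeated stakeholder overrun → the internal audit slip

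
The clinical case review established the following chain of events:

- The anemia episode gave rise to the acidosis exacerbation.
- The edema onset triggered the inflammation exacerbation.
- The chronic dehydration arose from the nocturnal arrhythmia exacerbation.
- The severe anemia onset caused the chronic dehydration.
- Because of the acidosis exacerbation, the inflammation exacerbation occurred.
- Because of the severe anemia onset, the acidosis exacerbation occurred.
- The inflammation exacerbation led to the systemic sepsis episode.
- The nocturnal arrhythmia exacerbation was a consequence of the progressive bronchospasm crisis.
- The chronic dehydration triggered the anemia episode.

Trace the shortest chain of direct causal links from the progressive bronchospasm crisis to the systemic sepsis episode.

the progressive bronchospasm crisis → the nocturnal arrhythmia exacerbation → the chronic dehydration → the anemia episode → the acidosis exacerbation → the inflammation exacerbation → the systemic sepsis episode

the progressive bronchospasm crisis → the nocturnal arrhythmia exacerbation
the nocturnal arrhythmia exacerbation → the chronic dehydration
the chronic dehydration → the anemia episode
the anemia episode → the acidosis exacerbation
the acidosis exacerbation → the inflammation exacerbation
the inflammation exacerbation → the systemic sepsis episode
Length: 6 steps.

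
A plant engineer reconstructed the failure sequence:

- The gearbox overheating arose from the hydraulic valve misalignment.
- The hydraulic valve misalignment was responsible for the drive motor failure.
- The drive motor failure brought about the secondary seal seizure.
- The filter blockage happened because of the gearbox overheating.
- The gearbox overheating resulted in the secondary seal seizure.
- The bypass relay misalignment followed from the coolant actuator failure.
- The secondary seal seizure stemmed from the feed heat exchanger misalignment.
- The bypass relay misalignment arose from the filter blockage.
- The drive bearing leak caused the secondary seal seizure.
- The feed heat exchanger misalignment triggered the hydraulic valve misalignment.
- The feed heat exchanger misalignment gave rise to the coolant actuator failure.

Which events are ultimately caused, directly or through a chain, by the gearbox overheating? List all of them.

Direct effects: the filter blockage, the secondary seal seizure.
2 steps out: the bypass relay misalignment.
Not reachable from it: the feed heat exchanger misalignment, the hydraulic valve misalignment, the coolant actuator failure, the drive motor failure, the drive bearing leak.

the bypass relay misalignment, the filter blockage, the secondary seal seizure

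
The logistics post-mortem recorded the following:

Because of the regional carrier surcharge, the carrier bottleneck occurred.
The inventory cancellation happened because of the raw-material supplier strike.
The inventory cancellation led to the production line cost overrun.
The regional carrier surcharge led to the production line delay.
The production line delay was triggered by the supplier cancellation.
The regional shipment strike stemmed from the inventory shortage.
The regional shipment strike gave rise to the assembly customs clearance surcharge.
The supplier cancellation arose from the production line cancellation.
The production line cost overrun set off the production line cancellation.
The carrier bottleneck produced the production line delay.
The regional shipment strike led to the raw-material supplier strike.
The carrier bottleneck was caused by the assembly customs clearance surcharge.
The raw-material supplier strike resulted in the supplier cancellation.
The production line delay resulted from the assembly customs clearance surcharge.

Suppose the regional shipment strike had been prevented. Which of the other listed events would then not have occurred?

Downstream of the regional shipment strike: the assembly customs clearance surcharge, the raw-material supplier strike, the inventory cancellation, the carrier bottleneck, the production line cost overrun, the production line cancellation, the supplier cancellation, the production line delay.
Of those, still caused via another path: the carrier bottleneck, the production line delay.
The remainder have no surviving cause.

the assembly customs clearance surcharge, the inventory cancellation, the production line cancellation, the production line cost overrun, the raw-material supplier strike, the supplier cancellation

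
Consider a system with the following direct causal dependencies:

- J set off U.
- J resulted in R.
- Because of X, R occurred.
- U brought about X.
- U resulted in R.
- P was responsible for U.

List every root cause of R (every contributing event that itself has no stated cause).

Tracing upstream from R: R ← U ← P.
A separate upstream branch: R ← J.
Each of those chain origins has no stated cause.

J, P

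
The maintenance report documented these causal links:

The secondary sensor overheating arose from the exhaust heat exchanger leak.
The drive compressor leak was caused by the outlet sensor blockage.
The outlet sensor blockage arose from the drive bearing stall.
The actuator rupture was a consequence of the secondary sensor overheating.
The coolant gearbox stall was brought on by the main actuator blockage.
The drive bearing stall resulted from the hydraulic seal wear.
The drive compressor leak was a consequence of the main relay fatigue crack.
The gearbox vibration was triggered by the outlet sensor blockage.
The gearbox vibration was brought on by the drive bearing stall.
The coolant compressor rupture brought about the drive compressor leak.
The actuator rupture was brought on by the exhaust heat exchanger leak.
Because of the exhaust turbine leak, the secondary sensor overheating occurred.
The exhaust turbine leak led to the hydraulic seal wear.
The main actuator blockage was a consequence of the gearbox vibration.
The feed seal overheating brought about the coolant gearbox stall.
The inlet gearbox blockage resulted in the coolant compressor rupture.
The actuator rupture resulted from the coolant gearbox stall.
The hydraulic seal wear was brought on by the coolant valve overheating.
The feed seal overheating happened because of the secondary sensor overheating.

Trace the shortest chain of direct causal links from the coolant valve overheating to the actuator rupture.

the coolant valve overheating → the hydraulic seal wear
the hydraulic seal wear → the drive bearing stall
the drive bearing stall → the gearbox vibration
the gearbox vibration → the main actuator blockage
the main actuator blockage → the coolant gearbox stall
the coolant gearbox stall → the actuator rupture
Length: 6 steps.

the coolant valve overheating → the hydraulic seal wear → the drive bearing stall → the gearbox vibration → the main actuator blockage → the coolant gearbox stall → the actuator rupture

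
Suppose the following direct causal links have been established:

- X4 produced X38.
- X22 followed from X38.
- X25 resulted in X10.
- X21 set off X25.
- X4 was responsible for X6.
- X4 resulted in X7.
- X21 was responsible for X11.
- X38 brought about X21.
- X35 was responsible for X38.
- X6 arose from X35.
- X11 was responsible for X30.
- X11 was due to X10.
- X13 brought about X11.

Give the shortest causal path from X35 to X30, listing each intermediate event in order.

X35 → X38 → X21 → X11 → X30

X35 → X38
X38 → X21
X21 → X11
X11 → X30
Length: 4 steps.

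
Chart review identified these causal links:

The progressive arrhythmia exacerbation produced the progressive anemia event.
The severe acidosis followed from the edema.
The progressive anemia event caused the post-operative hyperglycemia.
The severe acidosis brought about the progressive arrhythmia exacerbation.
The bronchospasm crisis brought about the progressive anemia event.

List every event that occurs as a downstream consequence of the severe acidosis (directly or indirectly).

Direct effects: the progressive arrhythmia exacerbation.
2 steps out: the progressive anemia event.
3 steps out: the post-operative hyperglycemia.
Not reachable from it: the edema, the bronchospasm crisis.

the post-operative hyperglycemia, the progressive anemia event, the progressive arrhythmia exacerbation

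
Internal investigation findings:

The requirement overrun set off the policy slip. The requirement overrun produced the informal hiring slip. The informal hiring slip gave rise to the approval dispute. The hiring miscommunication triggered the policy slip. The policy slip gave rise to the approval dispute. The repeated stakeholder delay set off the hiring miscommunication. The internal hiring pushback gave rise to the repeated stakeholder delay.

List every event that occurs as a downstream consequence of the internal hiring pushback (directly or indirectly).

the approval dispute, the hiring miscommunication, the policy slip, the repeated stakeholder delay

Direct effects: the repeated stakeholder delay.
2 steps out: the hiring miscommunication.
3 steps out: the policy slip.
4 steps out: the approval dispute.
Not reachable from it: the requirement overrun, the informal hiring slip.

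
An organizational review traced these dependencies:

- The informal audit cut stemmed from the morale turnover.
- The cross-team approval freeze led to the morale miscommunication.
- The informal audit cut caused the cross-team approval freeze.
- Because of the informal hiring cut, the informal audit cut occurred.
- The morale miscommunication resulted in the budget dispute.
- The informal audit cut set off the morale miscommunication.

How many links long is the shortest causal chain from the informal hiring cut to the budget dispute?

3

Shortest chain: the informal hiring cut → the informal audit cut → the morale miscommunication → the budget dispute.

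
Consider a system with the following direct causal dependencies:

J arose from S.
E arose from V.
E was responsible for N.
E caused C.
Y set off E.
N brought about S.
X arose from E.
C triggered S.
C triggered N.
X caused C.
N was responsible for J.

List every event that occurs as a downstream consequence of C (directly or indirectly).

J, N, S

Direct effects: N, S.
2 steps out: J.
Not reachable from it: Y, E, X, V.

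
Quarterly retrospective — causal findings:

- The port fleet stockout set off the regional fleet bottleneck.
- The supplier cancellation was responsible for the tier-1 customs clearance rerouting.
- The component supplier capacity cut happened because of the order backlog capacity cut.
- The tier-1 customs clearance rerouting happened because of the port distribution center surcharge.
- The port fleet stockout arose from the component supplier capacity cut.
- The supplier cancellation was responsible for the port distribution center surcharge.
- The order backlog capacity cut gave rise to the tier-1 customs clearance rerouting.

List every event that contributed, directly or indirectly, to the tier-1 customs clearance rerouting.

Immediate causes of the tier-1 customs clearance rerouting: the order backlog capacity cut, the supplier cancellation, the port distribution center surcharge.

the order backlog capacity cut, the port distribution center surcharge, the supplier cancellation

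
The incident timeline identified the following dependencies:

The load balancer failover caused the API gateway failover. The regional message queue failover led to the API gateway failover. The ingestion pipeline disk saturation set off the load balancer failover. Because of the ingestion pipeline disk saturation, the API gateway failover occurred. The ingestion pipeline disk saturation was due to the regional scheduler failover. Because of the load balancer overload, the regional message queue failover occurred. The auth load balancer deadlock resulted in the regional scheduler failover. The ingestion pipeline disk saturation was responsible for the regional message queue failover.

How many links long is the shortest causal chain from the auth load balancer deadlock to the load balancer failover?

Shortest chain: the auth load balancer deadlock → the regional scheduler failover → the ingestion pipeline disk saturation → the load balancer failover.

3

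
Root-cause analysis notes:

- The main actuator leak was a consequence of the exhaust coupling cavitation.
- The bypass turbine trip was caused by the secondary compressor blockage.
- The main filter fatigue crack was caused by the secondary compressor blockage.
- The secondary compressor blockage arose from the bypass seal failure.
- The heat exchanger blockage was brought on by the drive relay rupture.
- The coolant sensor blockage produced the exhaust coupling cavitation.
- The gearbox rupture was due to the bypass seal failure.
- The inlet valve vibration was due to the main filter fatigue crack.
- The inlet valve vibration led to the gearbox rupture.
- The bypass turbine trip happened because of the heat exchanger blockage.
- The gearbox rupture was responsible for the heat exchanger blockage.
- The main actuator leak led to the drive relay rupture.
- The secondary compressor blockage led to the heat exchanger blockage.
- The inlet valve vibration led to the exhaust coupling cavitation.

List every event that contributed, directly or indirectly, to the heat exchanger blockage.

Immediate causes of the heat exchanger blockage: the secondary compressor blockage, the drive relay rupture, the gearbox rupture.
Further upstream: the bypass seal failure, the main filter fatigue crack, the inlet valve vibration, the exhaust coupling cavitation, the main actuator leak, the coolant sensor blockage.

the bypass seal failure, the coolant sensor blockage, the drive relay rupture, the exhaust coupling cavitation, the gearbox rupture, the inlet valve vibration, the main actuator leak, the main filter fatigue crack, the secondary compressor blockage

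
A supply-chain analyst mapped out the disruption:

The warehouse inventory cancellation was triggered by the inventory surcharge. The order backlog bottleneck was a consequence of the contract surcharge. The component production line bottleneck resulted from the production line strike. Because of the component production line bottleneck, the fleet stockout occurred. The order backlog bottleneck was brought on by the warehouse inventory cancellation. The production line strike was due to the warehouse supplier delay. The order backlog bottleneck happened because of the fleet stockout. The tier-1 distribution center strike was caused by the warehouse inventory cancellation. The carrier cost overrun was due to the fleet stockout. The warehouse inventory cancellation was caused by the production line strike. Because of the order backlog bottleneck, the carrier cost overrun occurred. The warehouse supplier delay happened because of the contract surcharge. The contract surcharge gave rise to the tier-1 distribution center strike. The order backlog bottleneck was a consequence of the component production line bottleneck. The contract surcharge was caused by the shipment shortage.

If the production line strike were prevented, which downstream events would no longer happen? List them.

Downstream of the production line strike: the warehouse inventory cancellation, the tier-1 distribution center strike, the component production line bottleneck, the fleet stockout, the order backlog bottleneck, the carrier cost overrun.
Of those, still caused via another path: the warehouse inventory cancellation, the tier-1 distribution center strike, the order backlog bottleneck, the carrier cost overrun.
The remainder have no surviving cause.

the component production line bottleneck, the fleet stockout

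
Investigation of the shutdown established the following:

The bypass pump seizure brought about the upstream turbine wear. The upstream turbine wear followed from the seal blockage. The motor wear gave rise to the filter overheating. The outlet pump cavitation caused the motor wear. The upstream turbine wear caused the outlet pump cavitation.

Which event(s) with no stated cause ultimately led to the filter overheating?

the bypass pump seizure, the seal blockage

Tracing upstream from the filter overheating: the filter overheating ← the motor wear ← the outlet pump cavitation ← the upstream turbine wear ← the bypass pump seizure.
A separate upstream branch: the filter overheating ← the motor wear ← the outlet pump cavitation ← the upstream turbine wear ← the seal blockage.
Each of those chain origins has no stated cause.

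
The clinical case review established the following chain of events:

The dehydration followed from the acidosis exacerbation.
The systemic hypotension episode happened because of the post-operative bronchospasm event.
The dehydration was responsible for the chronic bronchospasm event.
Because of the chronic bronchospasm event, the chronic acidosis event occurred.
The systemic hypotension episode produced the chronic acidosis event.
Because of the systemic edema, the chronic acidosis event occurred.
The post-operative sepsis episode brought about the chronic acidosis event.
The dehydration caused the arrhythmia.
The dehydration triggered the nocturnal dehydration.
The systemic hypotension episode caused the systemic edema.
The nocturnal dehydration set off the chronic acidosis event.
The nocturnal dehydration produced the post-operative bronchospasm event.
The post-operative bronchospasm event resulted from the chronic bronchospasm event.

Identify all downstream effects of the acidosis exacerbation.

Direct effects: the dehydration.
2 steps out: the arrhythmia, the nocturnal dehydration, the chronic bronchospasm event.
3 steps out: the post-operative bronchospasm event, the chronic acidosis event.
4 steps out: the systemic hypotension episode.
5 steps out: the systemic edema.
Not reachable from it: the post-operative sepsis episode.

the arrhythmia, the chronic acidosis event, the chronic bronchospasm event, the dehydration, the nocturnal dehydration, the post-operative bronchospasm event, the systemic edema, the systemic hypotension episode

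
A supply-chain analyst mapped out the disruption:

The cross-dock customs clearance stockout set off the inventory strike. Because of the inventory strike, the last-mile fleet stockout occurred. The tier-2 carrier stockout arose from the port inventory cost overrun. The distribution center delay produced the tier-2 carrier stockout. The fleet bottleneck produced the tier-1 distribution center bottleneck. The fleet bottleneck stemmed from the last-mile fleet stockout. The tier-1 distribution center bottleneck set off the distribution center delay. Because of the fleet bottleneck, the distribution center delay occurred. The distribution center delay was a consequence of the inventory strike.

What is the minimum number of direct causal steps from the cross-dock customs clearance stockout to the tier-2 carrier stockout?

3

Shortest chain: the cross-dock customs clearance stockout → the inventory strike → the distribution center delay → the tier-2 carrier stockout.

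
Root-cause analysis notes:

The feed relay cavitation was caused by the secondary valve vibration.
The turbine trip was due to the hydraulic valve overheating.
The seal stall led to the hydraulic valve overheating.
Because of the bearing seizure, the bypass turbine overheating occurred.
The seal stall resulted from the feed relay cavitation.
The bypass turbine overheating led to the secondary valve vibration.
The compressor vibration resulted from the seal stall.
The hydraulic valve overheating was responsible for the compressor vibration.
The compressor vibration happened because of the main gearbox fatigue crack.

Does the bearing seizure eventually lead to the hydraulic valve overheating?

There is a causal chain: the bearing seizure → the bypass turbine overheating → the secondary valve vibration → the feed relay cavitation → the seal stall → the hydraulic valve overheating.

Yes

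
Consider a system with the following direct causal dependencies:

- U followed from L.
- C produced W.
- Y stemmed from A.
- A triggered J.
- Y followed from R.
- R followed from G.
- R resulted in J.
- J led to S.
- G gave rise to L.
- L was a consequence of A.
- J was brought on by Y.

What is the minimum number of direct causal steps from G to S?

3

Shortest chain: G → R → J → S.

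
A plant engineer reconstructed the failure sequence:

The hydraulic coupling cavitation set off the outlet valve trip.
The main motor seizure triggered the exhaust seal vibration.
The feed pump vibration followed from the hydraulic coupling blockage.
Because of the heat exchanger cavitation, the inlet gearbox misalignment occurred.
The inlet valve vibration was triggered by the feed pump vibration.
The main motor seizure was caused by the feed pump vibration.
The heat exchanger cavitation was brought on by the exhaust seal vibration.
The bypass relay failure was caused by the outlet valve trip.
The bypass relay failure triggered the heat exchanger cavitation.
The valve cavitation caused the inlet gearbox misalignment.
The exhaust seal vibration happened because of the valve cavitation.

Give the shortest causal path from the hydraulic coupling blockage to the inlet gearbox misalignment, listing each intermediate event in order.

the hydraulic coupling blockage → the feed pump vibration → the main motor seizure → the exhaust seal vibration → the heat exchanger cavitation → the inlet gearbox misalignment

the hydraulic coupling blockage → the feed pump vibration
the feed pump vibration → the main motor seizure
the main motor seizure → the exhaust seal vibration
the exhaust seal vibration → the heat exchanger cavitation
the heat exchanger cavitation → the inlet gearbox misalignment
Length: 5 steps.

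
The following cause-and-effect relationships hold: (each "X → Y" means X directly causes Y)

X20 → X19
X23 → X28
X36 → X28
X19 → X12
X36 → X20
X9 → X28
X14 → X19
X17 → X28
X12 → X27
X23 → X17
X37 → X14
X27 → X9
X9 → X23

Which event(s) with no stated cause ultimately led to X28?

Tracing upstream from X28: X28 ← X36.
A separate upstream branch: X28 ← X9 ← X27 ← X12 ← X19 ← X14 ← X37.
Each of those chain origins has no stated cause.

X36, X37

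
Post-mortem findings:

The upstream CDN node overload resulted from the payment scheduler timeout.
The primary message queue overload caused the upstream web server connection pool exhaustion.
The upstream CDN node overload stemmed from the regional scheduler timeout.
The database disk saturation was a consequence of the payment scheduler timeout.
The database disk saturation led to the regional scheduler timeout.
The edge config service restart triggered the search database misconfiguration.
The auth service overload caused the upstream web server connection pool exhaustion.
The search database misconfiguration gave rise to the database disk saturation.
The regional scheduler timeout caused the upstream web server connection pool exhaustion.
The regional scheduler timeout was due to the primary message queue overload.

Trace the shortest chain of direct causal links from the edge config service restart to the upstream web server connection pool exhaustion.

the edge config service restart → the search database misconfiguration
the search database misconfiguration → the database disk saturation
the database disk saturation → the regional scheduler timeout
the regional scheduler timeout → the upstream web server connection pool exhaustion
Length: 4 steps.

the edge config service restart → the search database misconfiguration → the database disk saturation → the regional scheduler timeout → the upstream web server connection pool exhaustion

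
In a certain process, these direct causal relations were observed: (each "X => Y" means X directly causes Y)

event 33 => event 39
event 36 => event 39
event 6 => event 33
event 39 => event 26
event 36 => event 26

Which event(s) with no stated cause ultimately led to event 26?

Tracing upstream from event 26: event 26 ← event 39 ← event 33 ← event 6.
A separate upstream branch: event 26 ← event 36.
Each of those chain origins has no stated cause.

event 36, event 6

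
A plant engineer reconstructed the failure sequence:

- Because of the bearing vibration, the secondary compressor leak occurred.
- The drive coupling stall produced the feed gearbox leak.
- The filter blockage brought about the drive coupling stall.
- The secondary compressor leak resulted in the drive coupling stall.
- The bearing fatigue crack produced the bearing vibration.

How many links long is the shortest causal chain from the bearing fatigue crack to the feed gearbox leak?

Shortest chain: the bearing fatigue crack → the bearing vibration → the secondary compressor leak → the drive coupling stall → the feed gearbox leak.

4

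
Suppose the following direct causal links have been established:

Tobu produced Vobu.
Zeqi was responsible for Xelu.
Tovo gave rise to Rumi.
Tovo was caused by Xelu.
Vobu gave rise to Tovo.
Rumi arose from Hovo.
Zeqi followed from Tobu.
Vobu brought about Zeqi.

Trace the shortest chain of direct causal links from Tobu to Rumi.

Tobu → Vobu → Tovo → Rumi

Tobu → Vobu
Vobu → Tovo
Tovo → Rumi
Length: 3 steps.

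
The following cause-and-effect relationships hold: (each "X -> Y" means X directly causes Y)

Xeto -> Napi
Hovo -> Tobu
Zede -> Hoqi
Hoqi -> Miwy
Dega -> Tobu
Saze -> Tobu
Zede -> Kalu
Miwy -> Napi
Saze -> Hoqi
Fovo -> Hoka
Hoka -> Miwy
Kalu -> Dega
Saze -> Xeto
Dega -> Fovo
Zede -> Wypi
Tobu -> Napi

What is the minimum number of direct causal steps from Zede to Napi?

3

Shortest chain: Zede → Hoqi → Miwy → Napi.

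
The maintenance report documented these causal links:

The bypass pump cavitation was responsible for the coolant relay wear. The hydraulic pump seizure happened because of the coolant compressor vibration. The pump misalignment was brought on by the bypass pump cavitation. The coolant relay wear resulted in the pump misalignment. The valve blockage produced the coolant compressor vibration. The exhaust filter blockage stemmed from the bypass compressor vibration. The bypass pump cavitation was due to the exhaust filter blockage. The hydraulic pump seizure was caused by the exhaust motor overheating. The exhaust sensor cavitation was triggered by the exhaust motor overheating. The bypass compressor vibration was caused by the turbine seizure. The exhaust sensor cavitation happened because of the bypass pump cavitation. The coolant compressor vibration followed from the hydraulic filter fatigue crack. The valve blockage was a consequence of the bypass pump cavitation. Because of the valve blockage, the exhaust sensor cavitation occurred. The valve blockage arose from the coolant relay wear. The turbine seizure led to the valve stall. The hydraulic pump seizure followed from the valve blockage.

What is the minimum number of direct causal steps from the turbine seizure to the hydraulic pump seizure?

5

Shortest chain: the turbine seizure → the bypass compressor vibration → the exhaust filter blockage → the bypass pump cavitation → the valve blockage → the hydraulic pump seizure.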